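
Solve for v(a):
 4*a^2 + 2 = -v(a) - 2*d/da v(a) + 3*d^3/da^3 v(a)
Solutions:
 v(a) = C3*exp(a) - 4*a^2 + 16*a + (C1*sin(sqrt(3)*a/6) + C2*cos(sqrt(3)*a/6))*exp(-a/2) - 34


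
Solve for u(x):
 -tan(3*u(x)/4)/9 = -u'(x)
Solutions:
 u(x) = -4*asin(C1*exp(x/12))/3 + 4*pi/3
 u(x) = 4*asin(C1*exp(x/12))/3


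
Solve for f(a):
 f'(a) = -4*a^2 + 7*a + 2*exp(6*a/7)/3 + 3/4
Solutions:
 f(a) = C1 - 4*a^3/3 + 7*a^2/2 + 3*a/4 + 7*exp(6*a/7)/9


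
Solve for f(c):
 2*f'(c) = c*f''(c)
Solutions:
 f(c) = C1 + C2*c^3


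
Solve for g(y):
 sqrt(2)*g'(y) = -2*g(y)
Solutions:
 g(y) = C1*exp(-sqrt(2)*y)


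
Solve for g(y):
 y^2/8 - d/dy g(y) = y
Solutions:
 g(y) = C1 + y^3/24 - y^2/2


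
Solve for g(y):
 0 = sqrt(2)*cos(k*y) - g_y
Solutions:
 g(y) = C1 + sqrt(2)*sin(k*y)/k


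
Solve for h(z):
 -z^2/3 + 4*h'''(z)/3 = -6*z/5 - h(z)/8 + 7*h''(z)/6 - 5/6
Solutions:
 h(z) = C1*exp(z/2) + C2*exp(z*(3 - sqrt(57))/16) + C3*exp(z*(3 + sqrt(57))/16) + 8*z^2/3 - 48*z/5 + 388/9


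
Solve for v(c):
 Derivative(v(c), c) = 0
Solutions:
 v(c) = C1


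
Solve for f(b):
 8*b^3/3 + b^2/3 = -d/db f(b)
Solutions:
 f(b) = C1 - 2*b^4/3 - b^3/9


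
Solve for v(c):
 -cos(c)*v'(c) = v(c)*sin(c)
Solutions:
 v(c) = C1*cos(c)


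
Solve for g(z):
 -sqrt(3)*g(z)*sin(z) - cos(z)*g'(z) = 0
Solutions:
 g(z) = C1*cos(z)^(sqrt(3))


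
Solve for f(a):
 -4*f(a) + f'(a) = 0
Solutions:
 f(a) = C1*exp(4*a)


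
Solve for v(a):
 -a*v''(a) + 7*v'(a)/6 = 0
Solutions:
 v(a) = C1 + C2*a^(13/6)


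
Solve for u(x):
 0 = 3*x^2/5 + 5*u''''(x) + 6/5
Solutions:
 u(x) = C1 + C2*x + C3*x^2 + C4*x^3 - x^6/3000 - x^4/100


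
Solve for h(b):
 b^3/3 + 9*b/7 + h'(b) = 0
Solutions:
 h(b) = C1 - b^4/12 - 9*b^2/14


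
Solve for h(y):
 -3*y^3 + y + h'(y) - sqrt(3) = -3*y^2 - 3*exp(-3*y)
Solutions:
 h(y) = C1 + 3*y^4/4 - y^3 - y^2/2 + sqrt(3)*y + exp(-3*y)


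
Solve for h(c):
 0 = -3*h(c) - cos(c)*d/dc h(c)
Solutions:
 h(c) = C1*(sin(c) - 1)^(3/2)/(sin(c) + 1)^(3/2)


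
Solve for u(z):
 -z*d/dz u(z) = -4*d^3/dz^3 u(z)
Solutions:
 u(z) = C1 + Integral(C2*airyai(2^(1/3)*z/2) + C3*airybi(2^(1/3)*z/2), z)


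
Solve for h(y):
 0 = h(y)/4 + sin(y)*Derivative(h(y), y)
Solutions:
 h(y) = C1*(cos(y) + 1)^(1/8)/(cos(y) - 1)^(1/8)


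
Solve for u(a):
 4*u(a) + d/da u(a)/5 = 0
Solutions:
 u(a) = C1*exp(-20*a)


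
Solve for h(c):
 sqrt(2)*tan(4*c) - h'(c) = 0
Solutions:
 h(c) = C1 - sqrt(2)*log(cos(4*c))/4


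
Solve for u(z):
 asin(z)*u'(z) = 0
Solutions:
 u(z) = C1


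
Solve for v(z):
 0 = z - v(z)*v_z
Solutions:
 v(z) = -sqrt(C1 + z^2)
 v(z) = sqrt(C1 + z^2)


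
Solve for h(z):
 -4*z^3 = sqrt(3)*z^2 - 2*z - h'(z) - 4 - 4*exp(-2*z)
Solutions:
 h(z) = C1 + z^4 + sqrt(3)*z^3/3 - z^2 - 4*z + 2*exp(-2*z)


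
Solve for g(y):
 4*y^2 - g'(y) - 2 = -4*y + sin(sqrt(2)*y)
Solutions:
 g(y) = C1 + 4*y^3/3 + 2*y^2 - 2*y + sqrt(2)*cos(sqrt(2)*y)/2


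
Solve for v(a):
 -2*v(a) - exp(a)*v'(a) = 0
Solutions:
 v(a) = C1*exp(2*exp(-a))


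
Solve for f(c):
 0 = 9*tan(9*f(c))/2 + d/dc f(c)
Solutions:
 f(c) = -asin(C1*exp(-81*c/2))/9 + pi/9
 f(c) = asin(C1*exp(-81*c/2))/9


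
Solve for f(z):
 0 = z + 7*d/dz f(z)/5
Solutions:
 f(z) = C1 - 5*z^2/14


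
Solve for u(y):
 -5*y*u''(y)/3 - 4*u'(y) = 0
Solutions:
 u(y) = C1 + C2/y^(7/5)


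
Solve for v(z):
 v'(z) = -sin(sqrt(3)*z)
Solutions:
 v(z) = C1 + sqrt(3)*cos(sqrt(3)*z)/3


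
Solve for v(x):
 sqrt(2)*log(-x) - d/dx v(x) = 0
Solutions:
 v(x) = C1 + sqrt(2)*x*log(-x) - sqrt(2)*x


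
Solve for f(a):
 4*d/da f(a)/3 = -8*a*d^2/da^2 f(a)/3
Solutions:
 f(a) = C1 + C2*sqrt(a)


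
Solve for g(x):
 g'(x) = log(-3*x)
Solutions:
 g(x) = C1 + x*log(-x) + x*(-1 + log(3))


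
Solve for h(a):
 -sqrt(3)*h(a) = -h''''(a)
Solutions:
 h(a) = C1*exp(-3^(1/8)*a) + C2*exp(3^(1/8)*a) + C3*sin(3^(1/8)*a) + C4*cos(3^(1/8)*a)


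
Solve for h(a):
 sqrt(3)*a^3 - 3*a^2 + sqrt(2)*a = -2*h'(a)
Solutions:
 h(a) = C1 - sqrt(3)*a^4/8 + a^3/2 - sqrt(2)*a^2/4


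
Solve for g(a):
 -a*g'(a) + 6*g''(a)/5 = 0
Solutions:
 g(a) = C1 + C2*erfi(sqrt(15)*a/6)


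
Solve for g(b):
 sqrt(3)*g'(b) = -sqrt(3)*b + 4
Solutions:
 g(b) = C1 - b^2/2 + 4*sqrt(3)*b/3


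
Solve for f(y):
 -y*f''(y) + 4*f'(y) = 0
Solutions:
 f(y) = C1 + C2*y^5


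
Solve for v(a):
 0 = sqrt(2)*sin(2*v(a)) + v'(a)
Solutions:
 v(a) = pi - acos((-C1 - exp(4*sqrt(2)*a))/(C1 - exp(4*sqrt(2)*a)))/2
 v(a) = acos((-C1 - exp(4*sqrt(2)*a))/(C1 - exp(4*sqrt(2)*a)))/2


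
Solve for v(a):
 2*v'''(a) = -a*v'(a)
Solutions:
 v(a) = C1 + Integral(C2*airyai(-2^(2/3)*a/2) + C3*airybi(-2^(2/3)*a/2), a)


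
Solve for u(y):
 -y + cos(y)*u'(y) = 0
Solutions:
 u(y) = C1 + Integral(y/cos(y), y)


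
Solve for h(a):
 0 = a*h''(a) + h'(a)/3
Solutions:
 h(a) = C1 + C2*a^(2/3)


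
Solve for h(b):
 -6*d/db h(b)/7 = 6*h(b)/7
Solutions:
 h(b) = C1*exp(-b)


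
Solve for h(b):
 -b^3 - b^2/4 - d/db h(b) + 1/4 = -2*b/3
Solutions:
 h(b) = C1 - b^4/4 - b^3/12 + b^2/3 + b/4


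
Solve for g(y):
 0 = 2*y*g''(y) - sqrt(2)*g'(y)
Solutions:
 g(y) = C1 + C2*y^(sqrt(2)/2 + 1)


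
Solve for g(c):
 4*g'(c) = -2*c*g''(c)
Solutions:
 g(c) = C1 + C2/c


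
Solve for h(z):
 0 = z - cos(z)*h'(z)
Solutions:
 h(z) = C1 + Integral(z/cos(z), z)


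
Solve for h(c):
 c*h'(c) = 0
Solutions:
 h(c) = C1


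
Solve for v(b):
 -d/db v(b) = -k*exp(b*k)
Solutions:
 v(b) = C1 + exp(b*k)


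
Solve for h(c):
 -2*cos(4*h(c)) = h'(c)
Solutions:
 h(c) = -asin((C1 + exp(16*c))/(C1 - exp(16*c)))/4 + pi/4
 h(c) = asin((C1 + exp(16*c))/(C1 - exp(16*c)))/4


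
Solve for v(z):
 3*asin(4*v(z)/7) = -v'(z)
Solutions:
 Integral(1/asin(4*_y/7), (_y, v(z))) = C1 - 3*z


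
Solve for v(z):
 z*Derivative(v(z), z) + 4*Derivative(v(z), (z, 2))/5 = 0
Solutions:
 v(z) = C1 + C2*erf(sqrt(10)*z/4)


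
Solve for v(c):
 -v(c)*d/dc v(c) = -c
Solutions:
 v(c) = -sqrt(C1 + c^2)
 v(c) = sqrt(C1 + c^2)


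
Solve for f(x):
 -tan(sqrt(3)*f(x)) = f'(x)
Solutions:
 f(x) = sqrt(3)*(pi - asin(C1*exp(-sqrt(3)*x)))/3
 f(x) = sqrt(3)*asin(C1*exp(-sqrt(3)*x))/3


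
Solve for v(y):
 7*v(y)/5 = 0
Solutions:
 v(y) = 0


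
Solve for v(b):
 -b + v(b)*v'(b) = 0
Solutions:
 v(b) = -sqrt(C1 + b^2)
 v(b) = sqrt(C1 + b^2)


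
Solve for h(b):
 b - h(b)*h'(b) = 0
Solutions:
 h(b) = -sqrt(C1 + b^2)
 h(b) = sqrt(C1 + b^2)


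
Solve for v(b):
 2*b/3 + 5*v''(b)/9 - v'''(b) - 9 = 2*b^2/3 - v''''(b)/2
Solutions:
 v(b) = C1 + C2*b + b^4/10 + 13*b^3/25 + 2457*b^2/250 + (C3*sin(b/3) + C4*cos(b/3))*exp(b)


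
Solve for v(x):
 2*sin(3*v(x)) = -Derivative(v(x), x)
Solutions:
 v(x) = -acos((-C1 - exp(12*x))/(C1 - exp(12*x)))/3 + 2*pi/3
 v(x) = acos((-C1 - exp(12*x))/(C1 - exp(12*x)))/3


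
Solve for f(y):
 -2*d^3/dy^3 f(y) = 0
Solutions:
 f(y) = C1 + C2*y + C3*y^2


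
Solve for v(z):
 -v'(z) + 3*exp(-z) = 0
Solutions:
 v(z) = C1 - 3*exp(-z)


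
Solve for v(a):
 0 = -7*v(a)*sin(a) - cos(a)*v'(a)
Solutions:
 v(a) = C1*cos(a)^7


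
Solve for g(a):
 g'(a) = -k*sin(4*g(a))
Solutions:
 g(a) = -acos((-C1 - exp(8*a*k))/(C1 - exp(8*a*k)))/4 + pi/2
 g(a) = acos((-C1 - exp(8*a*k))/(C1 - exp(8*a*k)))/4


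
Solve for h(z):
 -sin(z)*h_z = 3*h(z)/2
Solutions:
 h(z) = C1*(cos(z) + 1)^(3/4)/(cos(z) - 1)^(3/4)


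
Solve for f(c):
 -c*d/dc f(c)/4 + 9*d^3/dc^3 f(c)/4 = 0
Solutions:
 f(c) = C1 + Integral(C2*airyai(3^(1/3)*c/3) + C3*airybi(3^(1/3)*c/3), c)


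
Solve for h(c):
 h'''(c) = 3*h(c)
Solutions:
 h(c) = C3*exp(3^(1/3)*c) + (C1*sin(3^(5/6)*c/2) + C2*cos(3^(5/6)*c/2))*exp(-3^(1/3)*c/2)


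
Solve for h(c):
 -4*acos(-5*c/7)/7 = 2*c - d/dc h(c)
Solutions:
 h(c) = C1 + c^2 + 4*c*acos(-5*c/7)/7 + 4*sqrt(49 - 25*c^2)/35


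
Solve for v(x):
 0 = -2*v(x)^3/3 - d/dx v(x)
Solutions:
 v(x) = -sqrt(6)*sqrt(-1/(C1 - 2*x))/2
 v(x) = sqrt(6)*sqrt(-1/(C1 - 2*x))/2


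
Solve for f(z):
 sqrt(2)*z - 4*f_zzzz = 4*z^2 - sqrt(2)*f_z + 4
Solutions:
 f(z) = C1 + C4*exp(sqrt(2)*z/2) + 2*sqrt(2)*z^3/3 - z^2/2 + 2*sqrt(2)*z + (C2*sin(sqrt(6)*z/4) + C3*cos(sqrt(6)*z/4))*exp(-sqrt(2)*z/4)


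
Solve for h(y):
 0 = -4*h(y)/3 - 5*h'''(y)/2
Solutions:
 h(y) = C3*exp(-2*15^(2/3)*y/15) + (C1*sin(3^(1/6)*5^(2/3)*y/5) + C2*cos(3^(1/6)*5^(2/3)*y/5))*exp(15^(2/3)*y/15)


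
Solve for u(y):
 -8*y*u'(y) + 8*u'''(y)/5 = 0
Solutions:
 u(y) = C1 + Integral(C2*airyai(5^(1/3)*y) + C3*airybi(5^(1/3)*y), y)


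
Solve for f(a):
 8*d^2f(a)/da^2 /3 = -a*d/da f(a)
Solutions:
 f(a) = C1 + C2*erf(sqrt(3)*a/4)


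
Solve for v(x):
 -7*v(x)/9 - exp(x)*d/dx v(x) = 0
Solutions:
 v(x) = C1*exp(7*exp(-x)/9)


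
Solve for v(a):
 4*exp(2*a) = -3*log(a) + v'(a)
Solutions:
 v(a) = C1 + 3*a*log(a) - 3*a + 2*exp(2*a)


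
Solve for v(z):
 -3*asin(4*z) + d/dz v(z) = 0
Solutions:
 v(z) = C1 + 3*z*asin(4*z) + 3*sqrt(1 - 16*z^2)/4


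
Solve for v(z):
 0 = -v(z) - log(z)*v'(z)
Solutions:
 v(z) = C1*exp(-li(z))


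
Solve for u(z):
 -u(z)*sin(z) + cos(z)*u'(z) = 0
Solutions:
 u(z) = C1/cos(z)


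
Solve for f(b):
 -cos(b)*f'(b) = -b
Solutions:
 f(b) = C1 + Integral(b/cos(b), b)


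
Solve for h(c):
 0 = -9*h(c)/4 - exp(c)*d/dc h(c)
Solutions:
 h(c) = C1*exp(9*exp(-c)/4)


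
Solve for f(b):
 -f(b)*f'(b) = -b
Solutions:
 f(b) = -sqrt(C1 + b^2)
 f(b) = sqrt(C1 + b^2)


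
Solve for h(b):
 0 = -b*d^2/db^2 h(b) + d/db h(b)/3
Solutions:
 h(b) = C1 + C2*b^(4/3)


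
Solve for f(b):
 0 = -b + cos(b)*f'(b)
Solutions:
 f(b) = C1 + Integral(b/cos(b), b)


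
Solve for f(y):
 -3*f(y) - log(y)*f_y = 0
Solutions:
 f(y) = C1*exp(-3*li(y))


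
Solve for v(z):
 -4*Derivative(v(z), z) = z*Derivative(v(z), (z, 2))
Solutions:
 v(z) = C1 + C2/z^3


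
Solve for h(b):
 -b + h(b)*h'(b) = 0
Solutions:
 h(b) = -sqrt(C1 + b^2)
 h(b) = sqrt(C1 + b^2)


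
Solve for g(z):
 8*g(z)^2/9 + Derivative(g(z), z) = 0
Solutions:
 g(z) = 9/(C1 + 8*z)


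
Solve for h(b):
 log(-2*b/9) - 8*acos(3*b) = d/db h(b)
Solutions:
 h(b) = C1 + b*log(-b) - 8*b*acos(3*b) - 2*b*log(3) - b + b*log(2) + 8*sqrt(1 - 9*b^2)/3


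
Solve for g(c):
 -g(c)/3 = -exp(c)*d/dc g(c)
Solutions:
 g(c) = C1*exp(-exp(-c)/3)


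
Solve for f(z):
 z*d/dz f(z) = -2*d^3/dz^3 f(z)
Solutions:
 f(z) = C1 + Integral(C2*airyai(-2^(2/3)*z/2) + C3*airybi(-2^(2/3)*z/2), z)


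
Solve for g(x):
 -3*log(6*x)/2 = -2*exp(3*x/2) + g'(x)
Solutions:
 g(x) = C1 - 3*x*log(x)/2 + 3*x*(1 - log(6))/2 + 4*exp(3*x/2)/3


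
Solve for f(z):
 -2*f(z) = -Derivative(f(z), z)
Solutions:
 f(z) = C1*exp(2*z)


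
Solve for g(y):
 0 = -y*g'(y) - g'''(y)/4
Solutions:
 g(y) = C1 + Integral(C2*airyai(-2^(2/3)*y) + C3*airybi(-2^(2/3)*y), y)


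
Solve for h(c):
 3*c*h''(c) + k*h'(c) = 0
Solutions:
 h(c) = C1 + c^(1 - re(k)/3)*(C2*sin(log(c)*Abs(im(k))/3) + C3*cos(log(c)*im(k)/3))


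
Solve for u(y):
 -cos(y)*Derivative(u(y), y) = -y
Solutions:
 u(y) = C1 + Integral(y/cos(y), y)


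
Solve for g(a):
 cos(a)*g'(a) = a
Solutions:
 g(a) = C1 + Integral(a/cos(a), a)


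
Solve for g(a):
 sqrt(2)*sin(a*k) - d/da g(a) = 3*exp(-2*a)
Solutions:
 g(a) = C1 + 3*exp(-2*a)/2 - sqrt(2)*cos(a*k)/k


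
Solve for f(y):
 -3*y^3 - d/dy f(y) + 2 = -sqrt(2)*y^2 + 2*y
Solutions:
 f(y) = C1 - 3*y^4/4 + sqrt(2)*y^3/3 - y^2 + 2*y


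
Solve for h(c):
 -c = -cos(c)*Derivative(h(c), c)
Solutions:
 h(c) = C1 + Integral(c/cos(c), c)


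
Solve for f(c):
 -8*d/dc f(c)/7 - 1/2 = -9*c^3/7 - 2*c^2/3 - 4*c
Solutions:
 f(c) = C1 + 9*c^4/32 + 7*c^3/36 + 7*c^2/4 - 7*c/16


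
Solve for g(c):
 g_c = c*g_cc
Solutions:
 g(c) = C1 + C2*c^2


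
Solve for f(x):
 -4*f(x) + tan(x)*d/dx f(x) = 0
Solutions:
 f(x) = C1*sin(x)^4


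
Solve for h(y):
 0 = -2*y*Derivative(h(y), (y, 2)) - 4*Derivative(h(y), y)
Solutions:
 h(y) = C1 + C2/y


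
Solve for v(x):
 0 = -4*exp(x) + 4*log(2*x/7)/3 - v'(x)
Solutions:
 v(x) = C1 + 4*x*log(x)/3 + 4*x*(-log(7) - 1 + log(2))/3 - 4*exp(x)


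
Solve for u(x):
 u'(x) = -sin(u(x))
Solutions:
 u(x) = -acos((-C1 - exp(2*x))/(C1 - exp(2*x))) + 2*pi
 u(x) = acos((-C1 - exp(2*x))/(C1 - exp(2*x)))


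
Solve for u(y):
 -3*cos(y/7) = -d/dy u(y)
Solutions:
 u(y) = C1 + 21*sin(y/7)


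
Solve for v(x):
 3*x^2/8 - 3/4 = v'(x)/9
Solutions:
 v(x) = C1 + 9*x^3/8 - 27*x/4


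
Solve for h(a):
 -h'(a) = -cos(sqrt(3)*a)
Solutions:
 h(a) = C1 + sqrt(3)*sin(sqrt(3)*a)/3


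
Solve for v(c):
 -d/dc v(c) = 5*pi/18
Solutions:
 v(c) = C1 - 5*pi*c/18


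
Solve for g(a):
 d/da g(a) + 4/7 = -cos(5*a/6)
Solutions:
 g(a) = C1 - 4*a/7 - 6*sin(5*a/6)/5


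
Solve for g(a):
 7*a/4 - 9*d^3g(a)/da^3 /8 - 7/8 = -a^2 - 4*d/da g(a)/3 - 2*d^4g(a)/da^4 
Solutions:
 g(a) = C1 + C2*exp(a*(27*3^(1/3)/(64*sqrt(3934) + 4015)^(1/3) + 18 + 3^(2/3)*(64*sqrt(3934) + 4015)^(1/3))/96)*sin(3^(1/6)*a*(-(64*sqrt(3934) + 4015)^(1/3) + 9*3^(2/3)/(64*sqrt(3934) + 4015)^(1/3))/32) + C3*exp(a*(27*3^(1/3)/(64*sqrt(3934) + 4015)^(1/3) + 18 + 3^(2/3)*(64*sqrt(3934) + 4015)^(1/3))/96)*cos(3^(1/6)*a*(-(64*sqrt(3934) + 4015)^(1/3) + 9*3^(2/3)/(64*sqrt(3934) + 4015)^(1/3))/32) + C4*exp(a*(-3^(2/3)*(64*sqrt(3934) + 4015)^(1/3) - 27*3^(1/3)/(64*sqrt(3934) + 4015)^(1/3) + 9)/48) - a^3/4 - 21*a^2/32 - 39*a/64


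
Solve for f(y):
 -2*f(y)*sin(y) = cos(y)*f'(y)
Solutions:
 f(y) = C1*cos(y)^2


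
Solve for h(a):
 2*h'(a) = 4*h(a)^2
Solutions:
 h(a) = -1/(C1 + 2*a)


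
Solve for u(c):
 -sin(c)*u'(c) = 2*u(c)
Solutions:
 u(c) = C1*(cos(c) + 1)/(cos(c) - 1)


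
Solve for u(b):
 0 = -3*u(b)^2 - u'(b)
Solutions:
 u(b) = 1/(C1 + 3*b)


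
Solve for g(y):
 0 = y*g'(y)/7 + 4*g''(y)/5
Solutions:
 g(y) = C1 + C2*erf(sqrt(70)*y/28)


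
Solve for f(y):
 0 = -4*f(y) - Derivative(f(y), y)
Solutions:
 f(y) = C1*exp(-4*y)


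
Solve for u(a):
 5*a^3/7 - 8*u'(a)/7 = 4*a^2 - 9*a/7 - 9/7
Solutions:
 u(a) = C1 + 5*a^4/32 - 7*a^3/6 + 9*a^2/16 + 9*a/8


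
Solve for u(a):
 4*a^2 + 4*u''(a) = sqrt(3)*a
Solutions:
 u(a) = C1 + C2*a - a^4/12 + sqrt(3)*a^3/24


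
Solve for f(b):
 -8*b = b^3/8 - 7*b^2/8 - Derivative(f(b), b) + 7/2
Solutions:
 f(b) = C1 + b^4/32 - 7*b^3/24 + 4*b^2 + 7*b/2


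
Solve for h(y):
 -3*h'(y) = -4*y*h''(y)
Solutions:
 h(y) = C1 + C2*y^(7/4)


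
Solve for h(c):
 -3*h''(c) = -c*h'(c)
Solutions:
 h(c) = C1 + C2*erfi(sqrt(6)*c/6)


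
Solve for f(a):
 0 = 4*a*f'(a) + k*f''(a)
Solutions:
 f(a) = C1 + C2*sqrt(k)*erf(sqrt(2)*a*sqrt(1/k))


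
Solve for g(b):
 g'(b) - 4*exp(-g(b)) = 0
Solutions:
 g(b) = log(C1 + 4*b)


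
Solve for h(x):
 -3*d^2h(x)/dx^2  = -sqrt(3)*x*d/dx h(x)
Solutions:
 h(x) = C1 + C2*erfi(sqrt(2)*3^(3/4)*x/6)


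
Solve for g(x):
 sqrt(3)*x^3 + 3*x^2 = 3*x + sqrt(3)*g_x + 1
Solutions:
 g(x) = C1 + x^4/4 + sqrt(3)*x^3/3 - sqrt(3)*x^2/2 - sqrt(3)*x/3


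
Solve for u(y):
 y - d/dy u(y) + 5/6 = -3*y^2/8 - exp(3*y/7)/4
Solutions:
 u(y) = C1 + y^3/8 + y^2/2 + 5*y/6 + 7*exp(3*y/7)/12


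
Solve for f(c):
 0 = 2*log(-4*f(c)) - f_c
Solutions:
 -Integral(1/(log(-_y) + 2*log(2)), (_y, f(c)))/2 = C1 - c


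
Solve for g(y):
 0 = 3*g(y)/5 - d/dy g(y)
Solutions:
 g(y) = C1*exp(3*y/5)


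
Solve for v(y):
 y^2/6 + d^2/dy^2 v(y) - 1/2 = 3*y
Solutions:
 v(y) = C1 + C2*y - y^4/72 + y^3/2 + y^2/4


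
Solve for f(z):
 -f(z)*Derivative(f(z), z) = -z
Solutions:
 f(z) = -sqrt(C1 + z^2)
 f(z) = sqrt(C1 + z^2)


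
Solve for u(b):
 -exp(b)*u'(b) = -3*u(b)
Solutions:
 u(b) = C1*exp(-3*exp(-b))


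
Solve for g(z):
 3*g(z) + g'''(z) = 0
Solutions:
 g(z) = C3*exp(-3^(1/3)*z) + (C1*sin(3^(5/6)*z/2) + C2*cos(3^(5/6)*z/2))*exp(3^(1/3)*z/2)


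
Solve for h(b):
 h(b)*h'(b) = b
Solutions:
 h(b) = -sqrt(C1 + b^2)
 h(b) = sqrt(C1 + b^2)


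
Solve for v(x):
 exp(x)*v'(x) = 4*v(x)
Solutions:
 v(x) = C1*exp(-4*exp(-x))


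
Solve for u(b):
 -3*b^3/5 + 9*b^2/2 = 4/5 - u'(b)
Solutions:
 u(b) = C1 + 3*b^4/20 - 3*b^3/2 + 4*b/5


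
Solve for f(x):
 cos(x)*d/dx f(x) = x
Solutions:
 f(x) = C1 + Integral(x/cos(x), x)


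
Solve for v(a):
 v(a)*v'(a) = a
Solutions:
 v(a) = -sqrt(C1 + a^2)
 v(a) = sqrt(C1 + a^2)


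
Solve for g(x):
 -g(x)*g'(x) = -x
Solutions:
 g(x) = -sqrt(C1 + x^2)
 g(x) = sqrt(C1 + x^2)


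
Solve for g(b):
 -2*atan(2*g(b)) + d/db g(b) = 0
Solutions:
 Integral(1/atan(2*_y), (_y, g(b))) = C1 + 2*b


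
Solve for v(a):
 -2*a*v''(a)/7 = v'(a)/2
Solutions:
 v(a) = C1 + C2/a^(3/4)


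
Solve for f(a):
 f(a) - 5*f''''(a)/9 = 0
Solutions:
 f(a) = C1*exp(-sqrt(3)*5^(3/4)*a/5) + C2*exp(sqrt(3)*5^(3/4)*a/5) + C3*sin(sqrt(3)*5^(3/4)*a/5) + C4*cos(sqrt(3)*5^(3/4)*a/5)


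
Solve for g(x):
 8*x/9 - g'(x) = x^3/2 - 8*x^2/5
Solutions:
 g(x) = C1 - x^4/8 + 8*x^3/15 + 4*x^2/9


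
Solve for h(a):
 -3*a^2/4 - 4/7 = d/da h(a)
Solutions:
 h(a) = C1 - a^3/4 - 4*a/7


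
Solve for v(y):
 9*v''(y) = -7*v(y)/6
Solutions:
 v(y) = C1*sin(sqrt(42)*y/18) + C2*cos(sqrt(42)*y/18)


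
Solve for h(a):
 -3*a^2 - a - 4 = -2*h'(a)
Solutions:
 h(a) = C1 + a^3/2 + a^2/4 + 2*a


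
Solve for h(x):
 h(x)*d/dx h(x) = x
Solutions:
 h(x) = -sqrt(C1 + x^2)
 h(x) = sqrt(C1 + x^2)


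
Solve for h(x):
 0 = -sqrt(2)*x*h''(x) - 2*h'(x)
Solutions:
 h(x) = C1 + C2*x^(1 - sqrt(2))


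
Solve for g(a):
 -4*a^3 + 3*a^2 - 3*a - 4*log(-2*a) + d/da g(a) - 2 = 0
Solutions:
 g(a) = C1 + a^4 - a^3 + 3*a^2/2 + 4*a*log(-a) + 2*a*(-1 + 2*log(2))


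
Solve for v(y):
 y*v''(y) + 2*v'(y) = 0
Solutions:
 v(y) = C1 + C2/y


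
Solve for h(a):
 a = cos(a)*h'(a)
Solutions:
 h(a) = C1 + Integral(a/cos(a), a)


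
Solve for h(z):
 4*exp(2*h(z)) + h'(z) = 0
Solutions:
 h(z) = log(-sqrt(-1/(C1 - 4*z))) - log(2)/2
 h(z) = log(-1/(C1 - 4*z))/2 - log(2)/2


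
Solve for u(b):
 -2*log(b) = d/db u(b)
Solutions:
 u(b) = C1 - 2*b*log(b) + 2*b


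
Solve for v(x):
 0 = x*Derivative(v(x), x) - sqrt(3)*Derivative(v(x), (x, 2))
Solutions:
 v(x) = C1 + C2*erfi(sqrt(2)*3^(3/4)*x/6)


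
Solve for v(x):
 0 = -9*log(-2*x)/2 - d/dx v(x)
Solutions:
 v(x) = C1 - 9*x*log(-x)/2 + 9*x*(1 - log(2))/2


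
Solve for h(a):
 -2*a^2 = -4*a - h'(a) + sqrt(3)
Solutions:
 h(a) = C1 + 2*a^3/3 - 2*a^2 + sqrt(3)*a


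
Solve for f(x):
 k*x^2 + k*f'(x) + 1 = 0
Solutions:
 f(x) = C1 - x^3/3 - x/k


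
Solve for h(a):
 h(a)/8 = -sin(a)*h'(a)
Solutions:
 h(a) = C1*(cos(a) + 1)^(1/16)/(cos(a) - 1)^(1/16)


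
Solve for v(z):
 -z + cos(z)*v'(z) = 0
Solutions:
 v(z) = C1 + Integral(z/cos(z), z)


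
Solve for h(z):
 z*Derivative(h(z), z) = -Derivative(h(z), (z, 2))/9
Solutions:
 h(z) = C1 + C2*erf(3*sqrt(2)*z/2)


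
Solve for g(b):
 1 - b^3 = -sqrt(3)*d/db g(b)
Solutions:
 g(b) = C1 + sqrt(3)*b^4/12 - sqrt(3)*b/3


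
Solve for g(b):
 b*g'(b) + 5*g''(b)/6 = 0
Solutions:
 g(b) = C1 + C2*erf(sqrt(15)*b/5)


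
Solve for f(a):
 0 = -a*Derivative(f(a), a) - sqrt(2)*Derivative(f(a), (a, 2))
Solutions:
 f(a) = C1 + C2*erf(2^(1/4)*a/2)


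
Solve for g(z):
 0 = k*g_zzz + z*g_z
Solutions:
 g(z) = C1 + Integral(C2*airyai(z*(-1/k)^(1/3)) + C3*airybi(z*(-1/k)^(1/3)), z)


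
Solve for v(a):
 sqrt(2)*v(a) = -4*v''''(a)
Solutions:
 v(a) = (C1*sin(2^(1/8)*a/2) + C2*cos(2^(1/8)*a/2))*exp(-2^(1/8)*a/2) + (C3*sin(2^(1/8)*a/2) + C4*cos(2^(1/8)*a/2))*exp(2^(1/8)*a/2)


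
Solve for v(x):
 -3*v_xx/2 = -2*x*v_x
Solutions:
 v(x) = C1 + C2*erfi(sqrt(6)*x/3)


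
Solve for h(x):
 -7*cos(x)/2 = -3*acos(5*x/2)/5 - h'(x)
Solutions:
 h(x) = C1 - 3*x*acos(5*x/2)/5 + 3*sqrt(4 - 25*x^2)/25 + 7*sin(x)/2


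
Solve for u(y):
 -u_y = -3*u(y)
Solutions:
 u(y) = C1*exp(3*y)


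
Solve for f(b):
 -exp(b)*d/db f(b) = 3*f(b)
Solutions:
 f(b) = C1*exp(3*exp(-b))


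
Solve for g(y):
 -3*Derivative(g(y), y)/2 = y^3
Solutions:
 g(y) = C1 - y^4/6


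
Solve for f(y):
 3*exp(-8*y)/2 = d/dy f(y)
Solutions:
 f(y) = C1 - 3*exp(-8*y)/16


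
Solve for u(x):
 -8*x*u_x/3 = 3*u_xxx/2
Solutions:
 u(x) = C1 + Integral(C2*airyai(-2*6^(1/3)*x/3) + C3*airybi(-2*6^(1/3)*x/3), x)


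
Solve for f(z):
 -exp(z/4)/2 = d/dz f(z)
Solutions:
 f(z) = C1 - 2*exp(z/4)


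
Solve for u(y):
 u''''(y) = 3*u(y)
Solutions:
 u(y) = C1*exp(-3^(1/4)*y) + C2*exp(3^(1/4)*y) + C3*sin(3^(1/4)*y) + C4*cos(3^(1/4)*y)


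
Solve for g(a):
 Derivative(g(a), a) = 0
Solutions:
 g(a) = C1


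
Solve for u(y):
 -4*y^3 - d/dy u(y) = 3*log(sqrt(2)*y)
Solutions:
 u(y) = C1 - y^4 - 3*y*log(y) - 3*y*log(2)/2 + 3*y


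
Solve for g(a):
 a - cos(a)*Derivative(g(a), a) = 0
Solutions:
 g(a) = C1 + Integral(a/cos(a), a)


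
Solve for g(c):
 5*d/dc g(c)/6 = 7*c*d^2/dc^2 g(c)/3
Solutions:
 g(c) = C1 + C2*c^(19/14)


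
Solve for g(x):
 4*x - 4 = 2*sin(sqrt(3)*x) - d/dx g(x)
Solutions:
 g(x) = C1 - 2*x^2 + 4*x - 2*sqrt(3)*cos(sqrt(3)*x)/3


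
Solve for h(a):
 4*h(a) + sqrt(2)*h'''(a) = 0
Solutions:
 h(a) = C3*exp(-sqrt(2)*a) + (C1*sin(sqrt(6)*a/2) + C2*cos(sqrt(6)*a/2))*exp(sqrt(2)*a/2)


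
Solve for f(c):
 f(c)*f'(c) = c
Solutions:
 f(c) = -sqrt(C1 + c^2)
 f(c) = sqrt(C1 + c^2)


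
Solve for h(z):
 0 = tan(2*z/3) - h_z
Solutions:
 h(z) = C1 - 3*log(cos(2*z/3))/2


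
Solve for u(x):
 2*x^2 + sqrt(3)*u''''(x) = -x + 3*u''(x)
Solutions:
 u(x) = C1 + C2*x + C3*exp(-3^(1/4)*x) + C4*exp(3^(1/4)*x) + x^4/18 + x^3/18 + 2*sqrt(3)*x^2/9


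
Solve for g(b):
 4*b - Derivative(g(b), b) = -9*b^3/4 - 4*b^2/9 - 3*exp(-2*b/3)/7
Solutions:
 g(b) = C1 + 9*b^4/16 + 4*b^3/27 + 2*b^2 - 9*exp(-2*b/3)/14


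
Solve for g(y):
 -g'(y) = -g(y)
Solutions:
 g(y) = C1*exp(y)


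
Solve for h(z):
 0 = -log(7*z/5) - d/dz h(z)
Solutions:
 h(z) = C1 - z*log(z) + z*log(5/7) + z


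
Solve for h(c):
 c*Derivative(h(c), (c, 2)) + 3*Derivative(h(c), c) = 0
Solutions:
 h(c) = C1 + C2/c^2


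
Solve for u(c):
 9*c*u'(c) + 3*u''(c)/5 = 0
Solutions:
 u(c) = C1 + C2*erf(sqrt(30)*c/2)


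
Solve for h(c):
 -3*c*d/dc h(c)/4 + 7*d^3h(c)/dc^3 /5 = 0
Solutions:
 h(c) = C1 + Integral(C2*airyai(1470^(1/3)*c/14) + C3*airybi(1470^(1/3)*c/14), c)


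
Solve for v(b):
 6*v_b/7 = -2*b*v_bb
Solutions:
 v(b) = C1 + C2*b^(4/7)


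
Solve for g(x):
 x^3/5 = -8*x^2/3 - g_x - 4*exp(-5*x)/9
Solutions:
 g(x) = C1 - x^4/20 - 8*x^3/9 + 4*exp(-5*x)/45


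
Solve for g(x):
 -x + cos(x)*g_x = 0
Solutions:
 g(x) = C1 + Integral(x/cos(x), x)


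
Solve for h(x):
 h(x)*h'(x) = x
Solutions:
 h(x) = -sqrt(C1 + x^2)
 h(x) = sqrt(C1 + x^2)


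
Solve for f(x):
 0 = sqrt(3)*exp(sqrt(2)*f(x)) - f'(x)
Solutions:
 f(x) = sqrt(2)*(2*log(-1/(C1 + sqrt(3)*x)) - log(2))/4


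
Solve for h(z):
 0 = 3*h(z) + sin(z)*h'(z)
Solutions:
 h(z) = C1*(cos(z) + 1)^(3/2)/(cos(z) - 1)^(3/2)


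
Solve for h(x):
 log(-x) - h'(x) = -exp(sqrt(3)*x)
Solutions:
 h(x) = C1 + x*log(-x) - x + sqrt(3)*exp(sqrt(3)*x)/3


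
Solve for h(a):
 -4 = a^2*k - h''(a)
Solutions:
 h(a) = C1 + C2*a + a^4*k/12 + 2*a^2


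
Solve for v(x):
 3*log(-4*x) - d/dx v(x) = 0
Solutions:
 v(x) = C1 + 3*x*log(-x) + 3*x*(-1 + 2*log(2))


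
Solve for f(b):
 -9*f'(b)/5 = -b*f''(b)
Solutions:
 f(b) = C1 + C2*b^(14/5)


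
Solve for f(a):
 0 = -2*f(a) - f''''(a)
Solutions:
 f(a) = (C1*sin(2^(3/4)*a/2) + C2*cos(2^(3/4)*a/2))*exp(-2^(3/4)*a/2) + (C3*sin(2^(3/4)*a/2) + C4*cos(2^(3/4)*a/2))*exp(2^(3/4)*a/2)


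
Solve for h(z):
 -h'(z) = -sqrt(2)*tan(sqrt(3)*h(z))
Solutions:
 h(z) = sqrt(3)*(pi - asin(C1*exp(sqrt(6)*z)))/3
 h(z) = sqrt(3)*asin(C1*exp(sqrt(6)*z))/3


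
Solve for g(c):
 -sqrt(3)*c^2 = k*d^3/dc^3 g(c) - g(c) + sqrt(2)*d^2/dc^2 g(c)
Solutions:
 g(c) = C1*exp(-c*((sqrt(((-27 + 4*sqrt(2)/k^2)^2 - 32/k^4)/k^2)/2 - 27/(2*k) + 2*sqrt(2)/k^3)^(1/3) + sqrt(2)/k + 2/(k^2*(sqrt(((-27 + 4*sqrt(2)/k^2)^2 - 32/k^4)/k^2)/2 - 27/(2*k) + 2*sqrt(2)/k^3)^(1/3)))/3) + C2*exp(c*((sqrt(((-27 + 4*sqrt(2)/k^2)^2 - 32/k^4)/k^2)/2 - 27/(2*k) + 2*sqrt(2)/k^3)^(1/3) - sqrt(3)*I*(sqrt(((-27 + 4*sqrt(2)/k^2)^2 - 32/k^4)/k^2)/2 - 27/(2*k) + 2*sqrt(2)/k^3)^(1/3) - 2*sqrt(2)/k - 8/(k^2*(-1 + sqrt(3)*I)*(sqrt(((-27 + 4*sqrt(2)/k^2)^2 - 32/k^4)/k^2)/2 - 27/(2*k) + 2*sqrt(2)/k^3)^(1/3)))/6) + C3*exp(c*((sqrt(((-27 + 4*sqrt(2)/k^2)^2 - 32/k^4)/k^2)/2 - 27/(2*k) + 2*sqrt(2)/k^3)^(1/3) + sqrt(3)*I*(sqrt(((-27 + 4*sqrt(2)/k^2)^2 - 32/k^4)/k^2)/2 - 27/(2*k) + 2*sqrt(2)/k^3)^(1/3) - 2*sqrt(2)/k + 8/(k^2*(1 + sqrt(3)*I)*(sqrt(((-27 + 4*sqrt(2)/k^2)^2 - 32/k^4)/k^2)/2 - 27/(2*k) + 2*sqrt(2)/k^3)^(1/3)))/6) + sqrt(3)*c^2 + 2*sqrt(6)


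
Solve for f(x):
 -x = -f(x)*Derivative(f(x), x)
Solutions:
 f(x) = -sqrt(C1 + x^2)
 f(x) = sqrt(C1 + x^2)


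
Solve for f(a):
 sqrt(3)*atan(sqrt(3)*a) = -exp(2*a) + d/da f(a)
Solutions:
 f(a) = C1 + sqrt(3)*(a*atan(sqrt(3)*a) - sqrt(3)*log(3*a^2 + 1)/6) + exp(2*a)/2


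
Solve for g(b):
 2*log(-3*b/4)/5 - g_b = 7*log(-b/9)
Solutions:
 g(b) = C1 - 33*b*log(-b)/5 + b*(-4*log(2) + 33 + 72*log(3))/5


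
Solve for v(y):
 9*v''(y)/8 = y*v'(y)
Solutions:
 v(y) = C1 + C2*erfi(2*y/3)


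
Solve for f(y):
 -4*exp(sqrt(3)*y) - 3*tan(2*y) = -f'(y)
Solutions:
 f(y) = C1 + 4*sqrt(3)*exp(sqrt(3)*y)/3 - 3*log(cos(2*y))/2


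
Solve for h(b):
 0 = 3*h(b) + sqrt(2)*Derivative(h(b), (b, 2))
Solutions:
 h(b) = C1*sin(2^(3/4)*sqrt(3)*b/2) + C2*cos(2^(3/4)*sqrt(3)*b/2)


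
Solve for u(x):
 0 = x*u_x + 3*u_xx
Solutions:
 u(x) = C1 + C2*erf(sqrt(6)*x/6)


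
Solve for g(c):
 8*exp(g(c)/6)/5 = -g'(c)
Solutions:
 g(c) = 6*log(1/(C1 + 8*c)) + 6*log(30)


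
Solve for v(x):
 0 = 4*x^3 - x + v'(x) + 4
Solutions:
 v(x) = C1 - x^4 + x^2/2 - 4*x


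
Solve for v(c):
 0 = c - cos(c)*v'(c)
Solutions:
 v(c) = C1 + Integral(c/cos(c), c)


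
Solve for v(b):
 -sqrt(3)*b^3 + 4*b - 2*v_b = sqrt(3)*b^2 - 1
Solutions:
 v(b) = C1 - sqrt(3)*b^4/8 - sqrt(3)*b^3/6 + b^2 + b/2


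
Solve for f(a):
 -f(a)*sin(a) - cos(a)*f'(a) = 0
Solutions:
 f(a) = C1*cos(a)


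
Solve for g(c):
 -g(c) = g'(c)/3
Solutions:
 g(c) = C1*exp(-3*c)


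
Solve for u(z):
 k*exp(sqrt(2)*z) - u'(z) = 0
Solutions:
 u(z) = C1 + sqrt(2)*k*exp(sqrt(2)*z)/2


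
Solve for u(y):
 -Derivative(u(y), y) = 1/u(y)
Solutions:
 u(y) = -sqrt(C1 - 2*y)
 u(y) = sqrt(C1 - 2*y)


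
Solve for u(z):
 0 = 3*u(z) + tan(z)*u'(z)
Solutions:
 u(z) = C1/sin(z)^3


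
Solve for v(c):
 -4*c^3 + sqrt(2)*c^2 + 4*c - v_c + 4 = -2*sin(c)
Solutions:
 v(c) = C1 - c^4 + sqrt(2)*c^3/3 + 2*c^2 + 4*c - 2*cos(c)


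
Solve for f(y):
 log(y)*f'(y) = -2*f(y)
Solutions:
 f(y) = C1*exp(-2*li(y))


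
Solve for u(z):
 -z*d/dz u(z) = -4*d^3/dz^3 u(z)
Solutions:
 u(z) = C1 + Integral(C2*airyai(2^(1/3)*z/2) + C3*airybi(2^(1/3)*z/2), z)


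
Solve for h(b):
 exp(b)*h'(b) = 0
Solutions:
 h(b) = C1


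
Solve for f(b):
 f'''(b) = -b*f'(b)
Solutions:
 f(b) = C1 + Integral(C2*airyai(-b) + C3*airybi(-b), b)


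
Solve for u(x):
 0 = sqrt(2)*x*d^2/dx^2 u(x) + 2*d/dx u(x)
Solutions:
 u(x) = C1 + C2*x^(1 - sqrt(2))


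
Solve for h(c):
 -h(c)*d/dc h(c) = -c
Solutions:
 h(c) = -sqrt(C1 + c^2)
 h(c) = sqrt(C1 + c^2)


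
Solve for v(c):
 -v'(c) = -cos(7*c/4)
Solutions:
 v(c) = C1 + 4*sin(7*c/4)/7


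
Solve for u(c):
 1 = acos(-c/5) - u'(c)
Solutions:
 u(c) = C1 + c*acos(-c/5) - c + sqrt(25 - c^2)


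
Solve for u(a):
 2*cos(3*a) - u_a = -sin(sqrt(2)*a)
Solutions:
 u(a) = C1 + 2*sin(3*a)/3 - sqrt(2)*cos(sqrt(2)*a)/2


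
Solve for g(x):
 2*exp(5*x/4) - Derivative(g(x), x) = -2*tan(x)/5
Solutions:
 g(x) = C1 + 8*exp(5*x/4)/5 - 2*log(cos(x))/5


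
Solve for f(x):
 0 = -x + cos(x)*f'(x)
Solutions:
 f(x) = C1 + Integral(x/cos(x), x)


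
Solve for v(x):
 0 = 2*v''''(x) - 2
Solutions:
 v(x) = C1 + C2*x + C3*x^2 + C4*x^3 + x^4/24


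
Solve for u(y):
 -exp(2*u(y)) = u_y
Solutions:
 u(y) = log(-sqrt(-1/(C1 - y))) - log(2)/2
 u(y) = log(-1/(C1 - y))/2 - log(2)/2


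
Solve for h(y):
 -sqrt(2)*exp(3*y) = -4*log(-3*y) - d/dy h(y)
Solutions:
 h(y) = C1 - 4*y*log(-y) + 4*y*(1 - log(3)) + sqrt(2)*exp(3*y)/3


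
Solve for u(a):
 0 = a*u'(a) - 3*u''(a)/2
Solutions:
 u(a) = C1 + C2*erfi(sqrt(3)*a/3)


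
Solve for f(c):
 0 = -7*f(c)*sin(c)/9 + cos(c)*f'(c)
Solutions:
 f(c) = C1/cos(c)^(7/9)


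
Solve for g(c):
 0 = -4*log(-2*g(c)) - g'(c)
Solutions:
 Integral(1/(log(-_y) + log(2)), (_y, g(c)))/4 = C1 - c


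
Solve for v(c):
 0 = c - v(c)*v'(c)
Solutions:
 v(c) = -sqrt(C1 + c^2)
 v(c) = sqrt(C1 + c^2)


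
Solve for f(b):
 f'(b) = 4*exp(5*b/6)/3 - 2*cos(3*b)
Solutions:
 f(b) = C1 + 8*exp(5*b/6)/5 - 2*sin(3*b)/3


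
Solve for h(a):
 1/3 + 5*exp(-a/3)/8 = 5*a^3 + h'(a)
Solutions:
 h(a) = C1 - 5*a^4/4 + a/3 - 15*exp(-a/3)/8


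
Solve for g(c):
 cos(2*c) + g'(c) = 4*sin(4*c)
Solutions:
 g(c) = C1 - sin(2*c)/2 - cos(4*c)


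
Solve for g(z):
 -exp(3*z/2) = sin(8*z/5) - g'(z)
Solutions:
 g(z) = C1 + 2*exp(3*z/2)/3 - 5*cos(8*z/5)/8


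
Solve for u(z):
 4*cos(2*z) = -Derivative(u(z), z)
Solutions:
 u(z) = C1 - 2*sin(2*z)


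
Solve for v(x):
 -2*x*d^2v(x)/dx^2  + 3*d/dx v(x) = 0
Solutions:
 v(x) = C1 + C2*x^(5/2)


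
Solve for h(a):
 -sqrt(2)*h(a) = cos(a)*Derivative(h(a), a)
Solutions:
 h(a) = C1*(sin(a) - 1)^(sqrt(2)/2)/(sin(a) + 1)^(sqrt(2)/2)


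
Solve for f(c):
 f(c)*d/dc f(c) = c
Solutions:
 f(c) = -sqrt(C1 + c^2)
 f(c) = sqrt(C1 + c^2)


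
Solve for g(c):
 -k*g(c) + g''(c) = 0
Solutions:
 g(c) = C1*exp(-c*sqrt(k)) + C2*exp(c*sqrt(k))


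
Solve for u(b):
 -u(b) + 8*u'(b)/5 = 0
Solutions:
 u(b) = C1*exp(5*b/8)


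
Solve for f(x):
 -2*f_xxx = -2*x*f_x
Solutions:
 f(x) = C1 + Integral(C2*airyai(x) + C3*airybi(x), x)


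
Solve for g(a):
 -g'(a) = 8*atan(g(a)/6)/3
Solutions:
 Integral(1/atan(_y/6), (_y, g(a))) = C1 - 8*a/3


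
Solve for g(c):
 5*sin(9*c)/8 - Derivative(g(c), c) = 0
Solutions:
 g(c) = C1 - 5*cos(9*c)/72


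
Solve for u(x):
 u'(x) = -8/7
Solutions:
 u(x) = C1 - 8*x/7


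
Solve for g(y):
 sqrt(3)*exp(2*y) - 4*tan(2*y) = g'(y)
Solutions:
 g(y) = C1 + sqrt(3)*exp(2*y)/2 + 2*log(cos(2*y))


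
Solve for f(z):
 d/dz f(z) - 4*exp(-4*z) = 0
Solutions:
 f(z) = C1 - exp(-4*z)


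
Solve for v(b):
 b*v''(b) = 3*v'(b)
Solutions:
 v(b) = C1 + C2*b^4


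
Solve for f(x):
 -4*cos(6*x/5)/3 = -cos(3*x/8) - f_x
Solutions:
 f(x) = C1 - 8*sin(3*x/8)/3 + 10*sin(6*x/5)/9


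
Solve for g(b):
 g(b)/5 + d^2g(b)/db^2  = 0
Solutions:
 g(b) = C1*sin(sqrt(5)*b/5) + C2*cos(sqrt(5)*b/5)


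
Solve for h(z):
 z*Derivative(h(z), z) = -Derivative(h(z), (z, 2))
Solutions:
 h(z) = C1 + C2*erf(sqrt(2)*z/2)


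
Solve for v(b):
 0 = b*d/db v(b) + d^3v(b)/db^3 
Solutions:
 v(b) = C1 + Integral(C2*airyai(-b) + C3*airybi(-b), b)


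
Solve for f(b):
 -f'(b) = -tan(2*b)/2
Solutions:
 f(b) = C1 - log(cos(2*b))/4


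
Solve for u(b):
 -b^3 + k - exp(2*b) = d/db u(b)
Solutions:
 u(b) = C1 - b^4/4 + b*k - exp(2*b)/2


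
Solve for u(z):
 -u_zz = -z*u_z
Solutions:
 u(z) = C1 + C2*erfi(sqrt(2)*z/2)


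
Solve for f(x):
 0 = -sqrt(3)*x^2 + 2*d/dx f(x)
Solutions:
 f(x) = C1 + sqrt(3)*x^3/6


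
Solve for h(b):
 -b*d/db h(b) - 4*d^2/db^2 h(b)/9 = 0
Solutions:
 h(b) = C1 + C2*erf(3*sqrt(2)*b/4)


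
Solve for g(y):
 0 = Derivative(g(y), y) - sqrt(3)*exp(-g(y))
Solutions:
 g(y) = log(C1 + sqrt(3)*y)


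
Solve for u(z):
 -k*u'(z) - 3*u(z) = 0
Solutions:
 u(z) = C1*exp(-3*z/k)


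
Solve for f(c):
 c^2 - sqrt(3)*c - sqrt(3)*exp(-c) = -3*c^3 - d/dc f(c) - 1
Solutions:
 f(c) = C1 - 3*c^4/4 - c^3/3 + sqrt(3)*c^2/2 - c - sqrt(3)*exp(-c)


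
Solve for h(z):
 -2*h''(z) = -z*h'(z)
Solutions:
 h(z) = C1 + C2*erfi(z/2)


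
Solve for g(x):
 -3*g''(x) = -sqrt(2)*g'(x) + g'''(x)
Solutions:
 g(x) = C1 + C2*exp(x*(-3 + sqrt(4*sqrt(2) + 9))/2) + C3*exp(-x*(3 + sqrt(4*sqrt(2) + 9))/2)


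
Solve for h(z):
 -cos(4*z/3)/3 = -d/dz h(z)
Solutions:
 h(z) = C1 + sin(4*z/3)/4


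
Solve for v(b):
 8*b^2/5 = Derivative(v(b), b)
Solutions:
 v(b) = C1 + 8*b^3/15


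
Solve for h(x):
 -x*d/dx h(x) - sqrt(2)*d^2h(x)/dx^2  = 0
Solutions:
 h(x) = C1 + C2*erf(2^(1/4)*x/2)


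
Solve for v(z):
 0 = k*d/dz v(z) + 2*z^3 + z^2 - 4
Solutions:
 v(z) = C1 - z^4/(2*k) - z^3/(3*k) + 4*z/k


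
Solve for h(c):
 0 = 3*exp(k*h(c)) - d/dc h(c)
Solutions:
 h(c) = Piecewise((log(-1/(C1*k + 3*c*k))/k, Ne(k, 0)), (nan, True))
 h(c) = Piecewise((C1 + 3*c, Eq(k, 0)), (nan, True))


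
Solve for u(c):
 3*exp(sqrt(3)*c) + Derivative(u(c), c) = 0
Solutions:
 u(c) = C1 - sqrt(3)*exp(sqrt(3)*c)


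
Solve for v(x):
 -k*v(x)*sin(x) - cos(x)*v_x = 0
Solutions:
 v(x) = C1*exp(k*log(cos(x)))


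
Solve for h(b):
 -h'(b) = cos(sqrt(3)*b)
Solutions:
 h(b) = C1 - sqrt(3)*sin(sqrt(3)*b)/3


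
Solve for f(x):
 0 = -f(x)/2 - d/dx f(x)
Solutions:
 f(x) = C1*exp(-x/2)


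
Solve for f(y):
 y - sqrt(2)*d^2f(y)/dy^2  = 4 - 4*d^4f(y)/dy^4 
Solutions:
 f(y) = C1 + C2*y + C3*exp(-2^(1/4)*y/2) + C4*exp(2^(1/4)*y/2) + sqrt(2)*y^3/12 - sqrt(2)*y^2


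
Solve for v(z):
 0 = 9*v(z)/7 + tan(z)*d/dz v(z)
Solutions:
 v(z) = C1/sin(z)^(9/7)


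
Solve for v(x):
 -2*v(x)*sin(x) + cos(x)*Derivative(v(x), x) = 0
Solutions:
 v(x) = C1/cos(x)^2


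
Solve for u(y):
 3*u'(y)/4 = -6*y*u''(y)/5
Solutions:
 u(y) = C1 + C2*y^(3/8)


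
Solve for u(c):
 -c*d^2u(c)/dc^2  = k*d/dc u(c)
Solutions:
 u(c) = C1 + c^(1 - re(k))*(C2*sin(log(c)*Abs(im(k))) + C3*cos(log(c)*im(k)))


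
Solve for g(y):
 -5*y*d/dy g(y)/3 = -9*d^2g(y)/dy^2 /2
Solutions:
 g(y) = C1 + C2*erfi(sqrt(15)*y/9)


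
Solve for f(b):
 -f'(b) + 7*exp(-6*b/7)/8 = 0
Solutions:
 f(b) = C1 - 49*exp(-6*b/7)/48


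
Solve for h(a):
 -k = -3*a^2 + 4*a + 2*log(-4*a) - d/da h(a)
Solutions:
 h(a) = C1 - a^3 + 2*a^2 + a*(k - 2 + 4*log(2)) + 2*a*log(-a)


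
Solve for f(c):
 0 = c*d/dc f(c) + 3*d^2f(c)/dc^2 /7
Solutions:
 f(c) = C1 + C2*erf(sqrt(42)*c/6)


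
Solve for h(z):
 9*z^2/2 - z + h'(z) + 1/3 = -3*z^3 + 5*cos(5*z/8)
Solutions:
 h(z) = C1 - 3*z^4/4 - 3*z^3/2 + z^2/2 - z/3 + 8*sin(5*z/8)


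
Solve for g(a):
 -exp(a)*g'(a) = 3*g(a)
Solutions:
 g(a) = C1*exp(3*exp(-a))


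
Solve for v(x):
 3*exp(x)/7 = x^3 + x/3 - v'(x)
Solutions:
 v(x) = C1 + x^4/4 + x^2/6 - 3*exp(x)/7


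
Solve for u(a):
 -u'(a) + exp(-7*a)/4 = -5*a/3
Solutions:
 u(a) = C1 + 5*a^2/6 - exp(-7*a)/28


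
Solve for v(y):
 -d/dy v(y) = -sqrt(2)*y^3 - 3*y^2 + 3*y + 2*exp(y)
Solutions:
 v(y) = C1 + sqrt(2)*y^4/4 + y^3 - 3*y^2/2 - 2*exp(y)


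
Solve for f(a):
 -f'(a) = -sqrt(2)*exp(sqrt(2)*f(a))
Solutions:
 f(a) = sqrt(2)*(2*log(-1/(C1 + sqrt(2)*a)) - log(2))/4


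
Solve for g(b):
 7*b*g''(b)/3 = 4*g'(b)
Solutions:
 g(b) = C1 + C2*b^(19/7)


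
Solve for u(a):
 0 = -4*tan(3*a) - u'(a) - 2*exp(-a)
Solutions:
 u(a) = C1 - 2*log(tan(3*a)^2 + 1)/3 + 2*exp(-a)


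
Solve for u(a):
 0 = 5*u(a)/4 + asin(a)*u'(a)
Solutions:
 u(a) = C1*exp(-5*Integral(1/asin(a), a)/4)


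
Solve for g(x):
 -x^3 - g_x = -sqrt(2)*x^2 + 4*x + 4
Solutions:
 g(x) = C1 - x^4/4 + sqrt(2)*x^3/3 - 2*x^2 - 4*x


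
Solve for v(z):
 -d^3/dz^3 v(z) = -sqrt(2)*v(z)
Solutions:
 v(z) = C3*exp(2^(1/6)*z) + (C1*sin(2^(1/6)*sqrt(3)*z/2) + C2*cos(2^(1/6)*sqrt(3)*z/2))*exp(-2^(1/6)*z/2)


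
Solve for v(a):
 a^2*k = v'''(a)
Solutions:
 v(a) = C1 + C2*a + C3*a^2 + a^5*k/60


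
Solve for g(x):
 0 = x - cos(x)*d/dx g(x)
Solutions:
 g(x) = C1 + Integral(x/cos(x), x)


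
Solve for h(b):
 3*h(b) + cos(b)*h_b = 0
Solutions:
 h(b) = C1*(sin(b) - 1)^(3/2)/(sin(b) + 1)^(3/2)


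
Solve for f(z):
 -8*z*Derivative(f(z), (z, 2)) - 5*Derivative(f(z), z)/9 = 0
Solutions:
 f(z) = C1 + C2*z^(67/72)


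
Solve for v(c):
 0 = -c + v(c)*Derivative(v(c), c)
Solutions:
 v(c) = -sqrt(C1 + c^2)
 v(c) = sqrt(C1 + c^2)


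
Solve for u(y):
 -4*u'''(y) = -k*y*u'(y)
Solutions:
 u(y) = C1 + Integral(C2*airyai(2^(1/3)*k^(1/3)*y/2) + C3*airybi(2^(1/3)*k^(1/3)*y/2), y)


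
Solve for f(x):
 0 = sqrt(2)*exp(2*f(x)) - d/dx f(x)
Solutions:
 f(x) = log(-sqrt(-1/(C1 + sqrt(2)*x))) - log(2)/2
 f(x) = log(-1/(C1 + sqrt(2)*x))/2 - log(2)/2


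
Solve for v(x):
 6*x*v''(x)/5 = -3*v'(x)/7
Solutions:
 v(x) = C1 + C2*x^(9/14)


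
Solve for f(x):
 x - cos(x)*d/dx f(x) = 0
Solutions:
 f(x) = C1 + Integral(x/cos(x), x)


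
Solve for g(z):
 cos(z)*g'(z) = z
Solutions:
 g(z) = C1 + Integral(z/cos(z), z)


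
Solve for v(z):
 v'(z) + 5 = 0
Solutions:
 v(z) = C1 - 5*z


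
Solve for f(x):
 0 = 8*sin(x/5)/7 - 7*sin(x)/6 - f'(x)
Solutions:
 f(x) = C1 - 40*cos(x/5)/7 + 7*cos(x)/6


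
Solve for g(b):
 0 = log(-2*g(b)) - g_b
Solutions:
 -Integral(1/(log(-_y) + log(2)), (_y, g(b))) = C1 - b


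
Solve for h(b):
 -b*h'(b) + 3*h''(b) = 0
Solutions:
 h(b) = C1 + C2*erfi(sqrt(6)*b/6)


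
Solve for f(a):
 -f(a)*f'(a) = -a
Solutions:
 f(a) = -sqrt(C1 + a^2)
 f(a) = sqrt(C1 + a^2)


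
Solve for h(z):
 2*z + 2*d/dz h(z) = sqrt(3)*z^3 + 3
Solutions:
 h(z) = C1 + sqrt(3)*z^4/8 - z^2/2 + 3*z/2


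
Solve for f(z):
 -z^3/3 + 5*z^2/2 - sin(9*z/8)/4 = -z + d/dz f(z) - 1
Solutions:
 f(z) = C1 - z^4/12 + 5*z^3/6 + z^2/2 + z + 2*cos(9*z/8)/9


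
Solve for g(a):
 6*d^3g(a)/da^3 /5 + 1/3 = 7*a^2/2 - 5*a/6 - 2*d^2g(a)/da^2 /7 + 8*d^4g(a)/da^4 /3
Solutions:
 g(a) = C1 + C2*a + C3*exp(a*(63 - sqrt(12369))/280) + C4*exp(a*(63 + sqrt(12369))/280) + 49*a^4/48 - 6349*a^3/360 + 67193*a^2/200


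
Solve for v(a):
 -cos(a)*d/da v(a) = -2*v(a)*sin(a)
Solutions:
 v(a) = C1/cos(a)^2


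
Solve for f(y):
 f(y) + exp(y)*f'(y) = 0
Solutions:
 f(y) = C1*exp(exp(-y))


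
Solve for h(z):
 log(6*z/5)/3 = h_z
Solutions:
 h(z) = C1 + z*log(z)/3 - z*log(5)/3 - z/3 + z*log(6)/3


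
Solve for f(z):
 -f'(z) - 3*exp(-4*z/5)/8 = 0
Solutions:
 f(z) = C1 + 15*exp(-4*z/5)/32


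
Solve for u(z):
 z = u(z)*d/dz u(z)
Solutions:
 u(z) = -sqrt(C1 + z^2)
 u(z) = sqrt(C1 + z^2)


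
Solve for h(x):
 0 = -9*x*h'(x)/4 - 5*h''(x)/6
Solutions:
 h(x) = C1 + C2*erf(3*sqrt(15)*x/10)


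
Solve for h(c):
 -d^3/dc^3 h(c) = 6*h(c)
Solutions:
 h(c) = C3*exp(-6^(1/3)*c) + (C1*sin(2^(1/3)*3^(5/6)*c/2) + C2*cos(2^(1/3)*3^(5/6)*c/2))*exp(6^(1/3)*c/2)


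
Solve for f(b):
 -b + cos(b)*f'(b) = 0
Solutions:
 f(b) = C1 + Integral(b/cos(b), b)


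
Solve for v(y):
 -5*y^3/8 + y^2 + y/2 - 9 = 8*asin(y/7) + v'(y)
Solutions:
 v(y) = C1 - 5*y^4/32 + y^3/3 + y^2/4 - 8*y*asin(y/7) - 9*y - 8*sqrt(49 - y^2)


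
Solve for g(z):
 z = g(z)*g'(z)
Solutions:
 g(z) = -sqrt(C1 + z^2)
 g(z) = sqrt(C1 + z^2)


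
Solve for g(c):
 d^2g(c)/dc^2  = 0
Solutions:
 g(c) = C1 + C2*c
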